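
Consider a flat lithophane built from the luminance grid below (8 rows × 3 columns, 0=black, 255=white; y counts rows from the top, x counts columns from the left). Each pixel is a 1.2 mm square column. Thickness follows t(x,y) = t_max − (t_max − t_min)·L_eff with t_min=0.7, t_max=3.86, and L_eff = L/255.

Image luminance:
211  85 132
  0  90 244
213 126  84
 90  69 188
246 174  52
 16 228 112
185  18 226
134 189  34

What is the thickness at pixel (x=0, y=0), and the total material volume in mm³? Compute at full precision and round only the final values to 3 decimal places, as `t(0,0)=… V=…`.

t(0,0)=1.245 V=77.262

span = t_max - t_min = 3.86 - 0.7 = 3.160
L(0,0) = 211, L_eff = 211/255 = 0.827451
t(0,0) = 3.86 - 3.160·0.827451 = 1.245
Σt over all 8·3 pixels = 342046/6375 ≈ 53.6542745
V = pitch²·Σt = 1.2²·342046/6375 = 77.262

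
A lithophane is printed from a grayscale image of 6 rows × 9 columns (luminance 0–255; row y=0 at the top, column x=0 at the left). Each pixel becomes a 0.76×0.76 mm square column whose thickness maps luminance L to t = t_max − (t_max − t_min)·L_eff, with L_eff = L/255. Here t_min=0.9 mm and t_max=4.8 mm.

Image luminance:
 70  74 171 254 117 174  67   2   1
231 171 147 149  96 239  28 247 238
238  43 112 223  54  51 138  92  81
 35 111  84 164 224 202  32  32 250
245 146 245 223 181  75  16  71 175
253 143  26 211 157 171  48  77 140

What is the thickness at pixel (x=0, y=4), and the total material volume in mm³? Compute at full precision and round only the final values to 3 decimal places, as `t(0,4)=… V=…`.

t(0,4)=1.053 V=85.712

span = t_max - t_min = 4.8 - 0.9 = 3.900
L(0,4) = 245, L_eff = 245/255 = 0.960784
t(0,4) = 4.8 - 3.900·0.960784 = 1.053
Σt over all 6·9 pixels = 25227/170 ≈ 148.3941176
V = pitch²·Σt = 0.76²·25227/170 = 85.712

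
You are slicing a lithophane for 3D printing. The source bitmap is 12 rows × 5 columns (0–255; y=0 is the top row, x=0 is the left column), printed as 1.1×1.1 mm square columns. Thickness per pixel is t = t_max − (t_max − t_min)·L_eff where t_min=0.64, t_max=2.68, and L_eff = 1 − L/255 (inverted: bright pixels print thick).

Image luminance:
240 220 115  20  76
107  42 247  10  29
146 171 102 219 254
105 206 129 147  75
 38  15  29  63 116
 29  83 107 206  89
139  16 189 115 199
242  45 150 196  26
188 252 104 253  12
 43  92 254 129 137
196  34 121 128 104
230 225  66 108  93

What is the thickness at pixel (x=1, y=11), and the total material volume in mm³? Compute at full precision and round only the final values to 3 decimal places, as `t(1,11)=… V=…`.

span = t_max - t_min = 2.68 - 0.64 = 2.040
L(1,11) = 225, L_eff = 1 - 225/255 = 0.117647 (inverted)
t(1,11) = 2.68 - 2.040·0.117647 = 2.440
Σt over all 12·5 pixels = 98.568
V = pitch²·Σt = 1.1²·98.568 = 119.267

t(1,11)=2.440 V=119.267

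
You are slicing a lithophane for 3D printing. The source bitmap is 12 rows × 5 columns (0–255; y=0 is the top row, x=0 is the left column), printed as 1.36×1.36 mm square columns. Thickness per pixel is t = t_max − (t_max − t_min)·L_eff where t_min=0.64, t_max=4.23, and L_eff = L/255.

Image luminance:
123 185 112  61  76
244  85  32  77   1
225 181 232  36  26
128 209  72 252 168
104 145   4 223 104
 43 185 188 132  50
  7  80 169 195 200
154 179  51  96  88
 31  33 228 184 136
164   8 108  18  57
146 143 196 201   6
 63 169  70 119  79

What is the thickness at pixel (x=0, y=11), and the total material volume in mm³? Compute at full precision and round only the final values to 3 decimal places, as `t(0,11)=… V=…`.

t(0,11)=3.343 V=285.043

span = t_max - t_min = 4.23 - 0.64 = 3.590
L(0,11) = 63, L_eff = 63/255 = 0.247059
t(0,11) = 4.23 - 3.590·0.247059 = 3.343
Σt over all 12·5 pixels = 3929821/25500 ≈ 154.1106275
V = pitch²·Σt = 1.36²·3929821/25500 = 285.043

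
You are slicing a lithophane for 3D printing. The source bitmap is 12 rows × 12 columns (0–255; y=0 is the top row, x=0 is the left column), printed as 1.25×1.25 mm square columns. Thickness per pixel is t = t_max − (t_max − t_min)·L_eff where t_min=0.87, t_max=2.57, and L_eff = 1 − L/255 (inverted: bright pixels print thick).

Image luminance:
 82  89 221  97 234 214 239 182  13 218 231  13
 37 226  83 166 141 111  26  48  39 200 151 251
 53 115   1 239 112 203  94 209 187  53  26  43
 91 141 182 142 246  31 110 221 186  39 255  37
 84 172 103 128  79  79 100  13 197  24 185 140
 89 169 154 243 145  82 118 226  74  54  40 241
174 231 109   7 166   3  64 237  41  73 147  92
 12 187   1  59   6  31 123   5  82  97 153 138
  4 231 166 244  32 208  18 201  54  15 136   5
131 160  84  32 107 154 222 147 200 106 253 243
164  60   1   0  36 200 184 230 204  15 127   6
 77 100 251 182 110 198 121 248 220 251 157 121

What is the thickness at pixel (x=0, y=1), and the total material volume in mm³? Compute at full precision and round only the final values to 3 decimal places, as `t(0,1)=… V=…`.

t(0,1)=1.117 V=382.427

span = t_max - t_min = 2.57 - 0.87 = 1.700
L(0,1) = 37, L_eff = 1 - 37/255 = 0.854902 (inverted)
t(0,1) = 2.57 - 1.700·0.854902 = 1.117
Σt over all 12·12 pixels = 36713/150 ≈ 244.7533333
V = pitch²·Σt = 1.25²·36713/150 = 382.427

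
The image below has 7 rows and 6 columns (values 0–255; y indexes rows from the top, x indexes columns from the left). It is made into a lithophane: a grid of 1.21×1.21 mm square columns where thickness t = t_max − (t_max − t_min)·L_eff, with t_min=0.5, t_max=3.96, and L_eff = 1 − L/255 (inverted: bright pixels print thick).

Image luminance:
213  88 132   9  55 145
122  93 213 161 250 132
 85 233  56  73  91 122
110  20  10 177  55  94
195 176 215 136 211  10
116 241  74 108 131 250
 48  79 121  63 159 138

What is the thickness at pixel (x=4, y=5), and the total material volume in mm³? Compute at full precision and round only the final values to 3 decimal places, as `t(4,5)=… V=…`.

t(4,5)=2.277 V=134.247

span = t_max - t_min = 3.96 - 0.5 = 3.460
L(4,5) = 131, L_eff = 1 - 131/255 = 0.486275 (inverted)
t(4,5) = 3.96 - 3.460·0.486275 = 2.277
Σt over all 7·6 pixels = 116908/1275 ≈ 91.6925490
V = pitch²·Σt = 1.21²·116908/1275 = 134.247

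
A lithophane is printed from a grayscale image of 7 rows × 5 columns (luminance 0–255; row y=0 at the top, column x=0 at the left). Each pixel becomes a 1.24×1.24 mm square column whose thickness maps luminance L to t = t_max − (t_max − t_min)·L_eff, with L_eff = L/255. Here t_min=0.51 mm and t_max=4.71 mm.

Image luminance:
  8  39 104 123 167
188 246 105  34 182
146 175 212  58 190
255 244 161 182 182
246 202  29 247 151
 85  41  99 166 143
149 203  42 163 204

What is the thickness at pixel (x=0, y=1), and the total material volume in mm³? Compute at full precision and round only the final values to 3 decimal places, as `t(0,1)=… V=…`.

t(0,1)=1.614 V=122.517

span = t_max - t_min = 4.71 - 0.51 = 4.200
L(0,1) = 188, L_eff = 188/255 = 0.737255
t(0,1) = 4.71 - 4.200·0.737255 = 1.614
Σt over all 7·5 pixels = 135457/1700 ≈ 79.6805882
V = pitch²·Σt = 1.24²·135457/1700 = 122.517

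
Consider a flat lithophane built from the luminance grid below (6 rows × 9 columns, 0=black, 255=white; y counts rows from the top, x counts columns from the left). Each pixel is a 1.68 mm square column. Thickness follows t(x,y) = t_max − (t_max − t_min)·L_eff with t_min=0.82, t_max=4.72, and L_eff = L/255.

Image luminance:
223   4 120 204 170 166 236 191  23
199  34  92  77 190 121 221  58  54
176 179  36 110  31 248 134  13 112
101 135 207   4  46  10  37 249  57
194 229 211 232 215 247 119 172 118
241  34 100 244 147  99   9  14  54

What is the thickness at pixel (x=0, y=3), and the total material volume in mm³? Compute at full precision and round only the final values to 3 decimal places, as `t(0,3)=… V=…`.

t(0,3)=3.175 V=419.498

span = t_max - t_min = 4.72 - 0.82 = 3.900
L(0,3) = 101, L_eff = 101/255 = 0.396078
t(0,3) = 4.72 - 3.900·0.396078 = 3.175
Σt over all 6·9 pixels = 126337/850 ≈ 148.6317647
V = pitch²·Σt = 1.68²·126337/850 = 419.498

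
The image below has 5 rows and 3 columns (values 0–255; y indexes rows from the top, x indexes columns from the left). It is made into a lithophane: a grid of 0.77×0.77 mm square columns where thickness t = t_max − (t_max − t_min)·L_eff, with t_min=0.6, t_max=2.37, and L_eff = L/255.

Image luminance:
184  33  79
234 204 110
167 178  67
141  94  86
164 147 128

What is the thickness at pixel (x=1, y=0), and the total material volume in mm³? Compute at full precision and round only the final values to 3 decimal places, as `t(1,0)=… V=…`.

span = t_max - t_min = 2.37 - 0.6 = 1.770
L(1,0) = 33, L_eff = 33/255 = 0.129412
t(1,0) = 2.37 - 1.770·0.129412 = 2.141
Σt over all 5·3 pixels = 183231/8500 ≈ 21.5565882
V = pitch²·Σt = 0.77²·183231/8500 = 12.781

t(1,0)=2.141 V=12.781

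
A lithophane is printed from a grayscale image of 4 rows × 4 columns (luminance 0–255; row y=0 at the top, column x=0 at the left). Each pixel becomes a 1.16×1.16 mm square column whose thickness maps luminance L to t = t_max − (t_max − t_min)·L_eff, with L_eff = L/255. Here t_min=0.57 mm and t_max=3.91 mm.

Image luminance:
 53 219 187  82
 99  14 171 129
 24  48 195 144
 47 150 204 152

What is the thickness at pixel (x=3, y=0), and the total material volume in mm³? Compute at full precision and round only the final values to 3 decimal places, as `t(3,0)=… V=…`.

t(3,0)=2.836 V=50.377

span = t_max - t_min = 3.91 - 0.57 = 3.340
L(3,0) = 82, L_eff = 82/255 = 0.321569
t(3,0) = 3.91 - 3.340·0.321569 = 2.836
Σt over all 4·4 pixels = 238667/6375 ≈ 37.4379608
V = pitch²·Σt = 1.16²·238667/6375 = 50.377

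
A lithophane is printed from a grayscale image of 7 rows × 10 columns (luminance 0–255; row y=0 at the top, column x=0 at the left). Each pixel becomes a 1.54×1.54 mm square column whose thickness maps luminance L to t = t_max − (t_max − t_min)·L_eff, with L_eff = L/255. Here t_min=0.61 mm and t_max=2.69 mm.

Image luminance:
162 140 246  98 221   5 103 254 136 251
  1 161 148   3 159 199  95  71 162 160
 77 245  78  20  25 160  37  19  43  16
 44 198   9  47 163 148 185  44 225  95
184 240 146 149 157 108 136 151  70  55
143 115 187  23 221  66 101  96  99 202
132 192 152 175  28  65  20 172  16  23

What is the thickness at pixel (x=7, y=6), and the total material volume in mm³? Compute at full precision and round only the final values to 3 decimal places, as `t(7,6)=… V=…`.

span = t_max - t_min = 2.69 - 0.61 = 2.080
L(7,6) = 172, L_eff = 172/255 = 0.674510
t(7,6) = 2.69 - 2.080·0.674510 = 1.287
Σt over all 7·10 pixels = 513339/4250 ≈ 120.7856471
V = pitch²·Σt = 1.54²·513339/4250 = 286.455

t(7,6)=1.287 V=286.455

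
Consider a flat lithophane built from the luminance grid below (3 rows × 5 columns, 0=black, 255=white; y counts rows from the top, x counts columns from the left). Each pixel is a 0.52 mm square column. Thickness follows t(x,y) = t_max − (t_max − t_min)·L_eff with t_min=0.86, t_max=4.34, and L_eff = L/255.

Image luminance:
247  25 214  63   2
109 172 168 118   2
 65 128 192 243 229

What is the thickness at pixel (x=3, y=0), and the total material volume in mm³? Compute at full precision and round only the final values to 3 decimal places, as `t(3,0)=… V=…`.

span = t_max - t_min = 4.34 - 0.86 = 3.480
L(3,0) = 63, L_eff = 63/255 = 0.247059
t(3,0) = 4.34 - 3.480·0.247059 = 3.480
Σt over all 3·5 pixels = 162009/4250 ≈ 38.1197647
V = pitch²·Σt = 0.52²·162009/4250 = 10.308

t(3,0)=3.480 V=10.308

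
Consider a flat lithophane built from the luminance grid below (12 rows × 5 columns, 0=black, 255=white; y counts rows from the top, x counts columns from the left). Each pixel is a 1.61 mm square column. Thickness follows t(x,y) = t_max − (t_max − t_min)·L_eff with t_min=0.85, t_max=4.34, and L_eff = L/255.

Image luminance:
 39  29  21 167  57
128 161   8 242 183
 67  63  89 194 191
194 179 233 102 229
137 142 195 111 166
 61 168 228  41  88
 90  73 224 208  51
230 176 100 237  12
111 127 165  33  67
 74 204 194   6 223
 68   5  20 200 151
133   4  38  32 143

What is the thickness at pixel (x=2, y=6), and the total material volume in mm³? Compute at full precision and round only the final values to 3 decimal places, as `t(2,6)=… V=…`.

span = t_max - t_min = 4.34 - 0.85 = 3.490
L(2,6) = 224, L_eff = 224/255 = 0.878431
t(2,6) = 4.34 - 3.490·0.878431 = 1.274
Σt over all 12·5 pixels = 1022078/6375 ≈ 160.3259608
V = pitch²·Σt = 1.61²·1022078/6375 = 415.581

t(2,6)=1.274 V=415.581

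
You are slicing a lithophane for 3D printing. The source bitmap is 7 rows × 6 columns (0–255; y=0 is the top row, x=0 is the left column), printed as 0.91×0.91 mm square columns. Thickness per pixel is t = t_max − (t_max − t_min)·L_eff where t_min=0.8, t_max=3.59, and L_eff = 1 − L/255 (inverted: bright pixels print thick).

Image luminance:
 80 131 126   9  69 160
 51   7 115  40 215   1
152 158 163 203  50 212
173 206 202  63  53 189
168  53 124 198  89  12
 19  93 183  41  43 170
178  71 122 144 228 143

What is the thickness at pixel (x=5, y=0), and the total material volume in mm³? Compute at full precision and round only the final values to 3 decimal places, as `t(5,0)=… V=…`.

t(5,0)=2.551 V=72.283

span = t_max - t_min = 3.59 - 0.8 = 2.790
L(5,0) = 160, L_eff = 1 - 160/255 = 0.372549 (inverted)
t(5,0) = 3.59 - 2.790·0.372549 = 2.551
Σt over all 7·6 pixels = 741951/8500 ≈ 87.2883529
V = pitch²·Σt = 0.91²·741951/8500 = 72.283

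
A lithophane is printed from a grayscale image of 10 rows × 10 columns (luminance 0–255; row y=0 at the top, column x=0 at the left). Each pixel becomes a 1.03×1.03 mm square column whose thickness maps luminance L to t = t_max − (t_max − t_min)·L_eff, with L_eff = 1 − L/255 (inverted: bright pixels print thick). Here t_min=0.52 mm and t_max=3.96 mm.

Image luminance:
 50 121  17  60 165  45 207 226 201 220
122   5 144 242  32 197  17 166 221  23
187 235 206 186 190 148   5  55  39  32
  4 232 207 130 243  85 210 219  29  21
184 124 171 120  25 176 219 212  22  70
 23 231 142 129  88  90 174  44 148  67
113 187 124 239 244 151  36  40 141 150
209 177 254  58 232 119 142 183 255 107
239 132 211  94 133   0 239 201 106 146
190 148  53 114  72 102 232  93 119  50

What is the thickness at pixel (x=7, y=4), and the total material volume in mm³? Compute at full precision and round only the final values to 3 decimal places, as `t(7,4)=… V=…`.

t(7,4)=3.380 V=247.488

span = t_max - t_min = 3.96 - 0.52 = 3.440
L(7,4) = 212, L_eff = 1 - 212/255 = 0.168627 (inverted)
t(7,4) = 3.96 - 3.440·0.168627 = 3.380
Σt over all 10·10 pixels = 1487168/6375 ≈ 233.2812549
V = pitch²·Σt = 1.03²·1487168/6375 = 247.488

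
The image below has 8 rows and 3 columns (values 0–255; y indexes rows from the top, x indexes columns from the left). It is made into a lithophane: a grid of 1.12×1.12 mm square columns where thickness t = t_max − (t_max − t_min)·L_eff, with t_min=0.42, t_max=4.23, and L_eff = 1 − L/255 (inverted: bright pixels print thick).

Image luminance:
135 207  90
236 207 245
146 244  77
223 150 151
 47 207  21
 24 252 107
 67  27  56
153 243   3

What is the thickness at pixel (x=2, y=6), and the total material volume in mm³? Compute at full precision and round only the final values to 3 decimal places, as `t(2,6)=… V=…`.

span = t_max - t_min = 4.23 - 0.42 = 3.810
L(2,6) = 56, L_eff = 1 - 56/255 = 0.780392 (inverted)
t(2,6) = 4.23 - 3.810·0.780392 = 1.257
Σt over all 8·3 pixels = 253533/4250 ≈ 59.6548235
V = pitch²·Σt = 1.12²·253533/4250 = 74.831

t(2,6)=1.257 V=74.831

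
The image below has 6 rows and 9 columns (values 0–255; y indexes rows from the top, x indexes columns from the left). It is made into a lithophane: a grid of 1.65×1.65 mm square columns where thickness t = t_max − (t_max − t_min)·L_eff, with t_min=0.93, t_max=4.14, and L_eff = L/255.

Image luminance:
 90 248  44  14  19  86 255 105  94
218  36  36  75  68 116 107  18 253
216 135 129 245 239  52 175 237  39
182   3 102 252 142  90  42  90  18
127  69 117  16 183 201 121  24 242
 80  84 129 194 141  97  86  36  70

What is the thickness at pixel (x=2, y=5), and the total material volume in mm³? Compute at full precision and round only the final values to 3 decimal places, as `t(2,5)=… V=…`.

span = t_max - t_min = 4.14 - 0.93 = 3.210
L(2,5) = 129, L_eff = 129/255 = 0.505882
t(2,5) = 4.14 - 3.210·0.505882 = 2.516
Σt over all 6·9 pixels = 1227551/8500 ≈ 144.4177647
V = pitch²·Σt = 1.65²·1227551/8500 = 393.177

t(2,5)=2.516 V=393.177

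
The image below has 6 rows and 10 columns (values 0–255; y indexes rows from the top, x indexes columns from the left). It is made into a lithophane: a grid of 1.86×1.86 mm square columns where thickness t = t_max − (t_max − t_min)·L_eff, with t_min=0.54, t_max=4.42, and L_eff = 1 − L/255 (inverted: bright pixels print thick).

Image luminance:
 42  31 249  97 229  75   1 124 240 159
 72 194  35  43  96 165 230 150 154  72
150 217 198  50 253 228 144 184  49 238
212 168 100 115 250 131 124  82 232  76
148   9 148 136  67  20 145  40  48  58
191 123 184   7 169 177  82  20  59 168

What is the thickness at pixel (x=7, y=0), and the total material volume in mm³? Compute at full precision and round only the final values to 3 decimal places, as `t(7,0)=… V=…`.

t(7,0)=2.427 V=515.210

span = t_max - t_min = 4.42 - 0.54 = 3.880
L(7,0) = 124, L_eff = 1 - 124/255 = 0.513725 (inverted)
t(7,0) = 4.42 - 3.880·0.513725 = 2.427
Σt over all 6·10 pixels = 949376/6375 ≈ 148.9217255
V = pitch²·Σt = 1.86²·949376/6375 = 515.210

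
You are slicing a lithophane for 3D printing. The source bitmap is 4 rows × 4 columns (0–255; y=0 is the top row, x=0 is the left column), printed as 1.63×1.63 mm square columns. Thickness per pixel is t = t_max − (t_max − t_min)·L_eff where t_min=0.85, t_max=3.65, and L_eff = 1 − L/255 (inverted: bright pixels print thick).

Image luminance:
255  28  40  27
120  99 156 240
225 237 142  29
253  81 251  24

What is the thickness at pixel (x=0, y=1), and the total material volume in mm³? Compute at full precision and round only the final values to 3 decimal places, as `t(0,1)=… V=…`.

t(0,1)=2.168 V=100.520

span = t_max - t_min = 3.65 - 0.85 = 2.800
L(0,1) = 120, L_eff = 1 - 120/255 = 0.529412 (inverted)
t(0,1) = 3.65 - 2.800·0.529412 = 2.168
Σt over all 4·4 pixels = 48238/1275 ≈ 37.8337255
V = pitch²·Σt = 1.63²·48238/1275 = 100.520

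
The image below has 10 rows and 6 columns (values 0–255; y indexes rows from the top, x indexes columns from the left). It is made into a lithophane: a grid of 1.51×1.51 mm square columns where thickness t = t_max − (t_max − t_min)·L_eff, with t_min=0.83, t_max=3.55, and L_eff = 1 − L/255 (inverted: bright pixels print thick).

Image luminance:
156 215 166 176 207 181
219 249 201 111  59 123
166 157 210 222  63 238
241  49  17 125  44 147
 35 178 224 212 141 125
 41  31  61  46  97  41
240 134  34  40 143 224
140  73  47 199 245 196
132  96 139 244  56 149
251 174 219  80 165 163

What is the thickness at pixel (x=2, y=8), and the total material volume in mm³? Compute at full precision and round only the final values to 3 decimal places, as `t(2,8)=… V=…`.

span = t_max - t_min = 3.55 - 0.83 = 2.720
L(2,8) = 139, L_eff = 1 - 139/255 = 0.454902 (inverted)
t(2,8) = 3.55 - 2.720·0.454902 = 2.313
Σt over all 10·6 pixels = 52903/375 ≈ 141.0746667
V = pitch²·Σt = 1.51²·52903/375 = 321.664

t(2,8)=2.313 V=321.664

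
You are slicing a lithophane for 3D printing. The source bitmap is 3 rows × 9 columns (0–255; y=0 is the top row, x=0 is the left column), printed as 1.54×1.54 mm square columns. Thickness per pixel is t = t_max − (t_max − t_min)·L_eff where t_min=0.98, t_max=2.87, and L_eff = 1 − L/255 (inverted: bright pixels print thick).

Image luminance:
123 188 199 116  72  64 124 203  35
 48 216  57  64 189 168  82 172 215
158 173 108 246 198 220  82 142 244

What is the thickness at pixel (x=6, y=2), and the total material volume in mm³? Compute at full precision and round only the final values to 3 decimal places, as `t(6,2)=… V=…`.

span = t_max - t_min = 2.87 - 0.98 = 1.890
L(6,2) = 82, L_eff = 1 - 82/255 = 0.678431 (inverted)
t(6,2) = 2.87 - 1.890·0.678431 = 1.588
Σt over all 3·9 pixels = 117747/2125 ≈ 55.4103529
V = pitch²·Σt = 1.54²·117747/2125 = 131.411

t(6,2)=1.588 V=131.411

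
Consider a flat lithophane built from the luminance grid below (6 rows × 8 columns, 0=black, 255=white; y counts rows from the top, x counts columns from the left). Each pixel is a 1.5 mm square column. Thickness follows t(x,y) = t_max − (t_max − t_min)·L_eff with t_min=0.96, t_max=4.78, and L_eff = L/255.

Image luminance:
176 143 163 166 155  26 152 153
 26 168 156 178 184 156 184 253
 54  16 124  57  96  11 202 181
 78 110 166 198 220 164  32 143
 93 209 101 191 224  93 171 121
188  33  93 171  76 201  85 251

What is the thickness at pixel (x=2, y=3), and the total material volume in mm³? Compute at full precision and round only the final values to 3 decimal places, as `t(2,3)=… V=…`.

span = t_max - t_min = 4.78 - 0.96 = 3.820
L(2,3) = 166, L_eff = 166/255 = 0.650980
t(2,3) = 4.78 - 3.820·0.650980 = 2.293
Σt over all 6·8 pixels = 833144/6375 ≈ 130.6892549
V = pitch²·Σt = 1.5²·833144/6375 = 294.051

t(2,3)=2.293 V=294.051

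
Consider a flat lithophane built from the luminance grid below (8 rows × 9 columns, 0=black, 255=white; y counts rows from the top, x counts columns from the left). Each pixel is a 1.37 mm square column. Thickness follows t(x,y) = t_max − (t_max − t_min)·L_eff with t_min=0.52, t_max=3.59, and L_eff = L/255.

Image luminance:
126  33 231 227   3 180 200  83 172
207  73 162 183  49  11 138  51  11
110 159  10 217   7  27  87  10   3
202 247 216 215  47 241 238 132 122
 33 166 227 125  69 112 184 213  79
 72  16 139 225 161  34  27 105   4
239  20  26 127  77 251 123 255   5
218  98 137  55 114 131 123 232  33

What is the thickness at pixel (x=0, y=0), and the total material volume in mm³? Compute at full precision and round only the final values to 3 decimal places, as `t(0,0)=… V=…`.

span = t_max - t_min = 3.59 - 0.52 = 3.070
L(0,0) = 126, L_eff = 126/255 = 0.494118
t(0,0) = 3.59 - 3.070·0.494118 = 2.073
Σt over all 8·9 pixels = 261663/1700 ≈ 153.9194118
V = pitch²·Σt = 1.37²·261663/1700 = 288.891

t(0,0)=2.073 V=288.891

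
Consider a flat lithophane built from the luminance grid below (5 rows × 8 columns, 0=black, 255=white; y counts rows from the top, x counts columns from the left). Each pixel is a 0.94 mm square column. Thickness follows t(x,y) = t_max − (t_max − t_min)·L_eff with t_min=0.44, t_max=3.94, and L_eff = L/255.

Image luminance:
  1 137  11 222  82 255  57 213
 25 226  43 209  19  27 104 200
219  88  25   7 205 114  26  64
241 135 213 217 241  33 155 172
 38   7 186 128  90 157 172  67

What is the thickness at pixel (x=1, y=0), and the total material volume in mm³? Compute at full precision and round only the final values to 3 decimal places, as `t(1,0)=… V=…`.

t(1,0)=2.060 V=80.666

span = t_max - t_min = 3.94 - 0.44 = 3.500
L(1,0) = 137, L_eff = 137/255 = 0.537255
t(1,0) = 3.94 - 3.500·0.537255 = 2.060
Σt over all 5·8 pixels = 46559/510 ≈ 91.2921569
V = pitch²·Σt = 0.94²·46559/510 = 80.666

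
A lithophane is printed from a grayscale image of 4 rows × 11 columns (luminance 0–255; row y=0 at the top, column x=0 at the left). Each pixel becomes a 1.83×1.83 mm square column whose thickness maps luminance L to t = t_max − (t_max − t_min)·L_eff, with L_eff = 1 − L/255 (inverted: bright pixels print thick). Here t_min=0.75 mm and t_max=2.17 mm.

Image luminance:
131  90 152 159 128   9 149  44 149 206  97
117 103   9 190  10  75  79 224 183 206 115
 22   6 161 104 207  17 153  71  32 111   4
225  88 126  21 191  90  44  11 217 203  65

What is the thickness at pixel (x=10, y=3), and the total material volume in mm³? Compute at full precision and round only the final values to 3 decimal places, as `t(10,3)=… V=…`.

span = t_max - t_min = 2.17 - 0.75 = 1.420
L(10,3) = 65, L_eff = 1 - 65/255 = 0.745098 (inverted)
t(10,3) = 2.17 - 1.420·0.745098 = 1.112
Σt over all 4·11 pixels = 59.696
V = pitch²·Σt = 1.83²·59.696 = 199.916

t(10,3)=1.112 V=199.916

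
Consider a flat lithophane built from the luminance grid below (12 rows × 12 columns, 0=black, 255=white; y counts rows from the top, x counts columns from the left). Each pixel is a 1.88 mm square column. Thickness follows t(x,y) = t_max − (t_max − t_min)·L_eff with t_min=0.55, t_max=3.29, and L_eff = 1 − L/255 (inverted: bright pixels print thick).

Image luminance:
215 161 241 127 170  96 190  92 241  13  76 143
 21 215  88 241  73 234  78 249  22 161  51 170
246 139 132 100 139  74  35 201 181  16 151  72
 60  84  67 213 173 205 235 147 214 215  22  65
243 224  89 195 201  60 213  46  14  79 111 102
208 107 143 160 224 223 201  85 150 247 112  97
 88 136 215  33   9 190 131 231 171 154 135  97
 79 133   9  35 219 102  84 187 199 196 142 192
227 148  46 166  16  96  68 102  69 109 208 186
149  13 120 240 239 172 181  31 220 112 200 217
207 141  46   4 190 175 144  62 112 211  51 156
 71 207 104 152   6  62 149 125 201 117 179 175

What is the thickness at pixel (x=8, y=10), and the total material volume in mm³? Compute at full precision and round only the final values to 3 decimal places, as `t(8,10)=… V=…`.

t(8,10)=1.753 V=1025.688

span = t_max - t_min = 3.29 - 0.55 = 2.740
L(8,10) = 112, L_eff = 1 - 112/255 = 0.560784 (inverted)
t(8,10) = 3.29 - 2.740·0.560784 = 1.753
Σt over all 12·12 pixels = 3700069/12750 ≈ 290.2014902
V = pitch²·Σt = 1.88²·3700069/12750 = 1025.688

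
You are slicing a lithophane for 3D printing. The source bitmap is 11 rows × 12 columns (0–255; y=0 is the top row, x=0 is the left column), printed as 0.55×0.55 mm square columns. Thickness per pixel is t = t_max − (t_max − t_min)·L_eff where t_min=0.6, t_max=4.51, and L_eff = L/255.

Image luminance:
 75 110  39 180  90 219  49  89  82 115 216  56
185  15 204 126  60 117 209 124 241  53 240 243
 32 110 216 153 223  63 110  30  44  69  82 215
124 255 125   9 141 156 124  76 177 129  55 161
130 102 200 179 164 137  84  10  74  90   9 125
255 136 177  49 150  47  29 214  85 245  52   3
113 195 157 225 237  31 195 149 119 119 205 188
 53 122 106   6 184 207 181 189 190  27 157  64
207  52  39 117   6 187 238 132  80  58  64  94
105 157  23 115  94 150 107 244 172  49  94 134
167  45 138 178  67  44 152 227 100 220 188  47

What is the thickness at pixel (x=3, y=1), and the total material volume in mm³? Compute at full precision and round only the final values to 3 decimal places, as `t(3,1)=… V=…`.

span = t_max - t_min = 4.51 - 0.6 = 3.910
L(3,1) = 126, L_eff = 126/255 = 0.494118
t(3,1) = 4.51 - 3.910·0.494118 = 2.578
Σt over all 11·12 pixels = 128531/375 ≈ 342.7493333
V = pitch²·Σt = 0.55²·128531/375 = 103.682

t(3,1)=2.578 V=103.682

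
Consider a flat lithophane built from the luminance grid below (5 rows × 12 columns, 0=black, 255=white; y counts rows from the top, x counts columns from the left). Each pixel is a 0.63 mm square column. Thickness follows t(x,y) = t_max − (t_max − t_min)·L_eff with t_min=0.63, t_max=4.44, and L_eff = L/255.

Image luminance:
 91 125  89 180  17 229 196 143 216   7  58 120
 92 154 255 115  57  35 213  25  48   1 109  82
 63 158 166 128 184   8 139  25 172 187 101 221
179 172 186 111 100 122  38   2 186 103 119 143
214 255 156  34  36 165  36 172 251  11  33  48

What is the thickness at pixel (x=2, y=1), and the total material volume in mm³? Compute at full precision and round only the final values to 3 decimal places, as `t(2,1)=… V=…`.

span = t_max - t_min = 4.44 - 0.63 = 3.810
L(2,1) = 255, L_eff = 255/255 = 1.000000
t(2,1) = 4.44 - 3.810·1.000000 = 0.630
Σt over all 5·12 pixels = 1365113/8500 ≈ 160.6015294
V = pitch²·Σt = 0.63²·1365113/8500 = 63.743

t(2,1)=0.630 V=63.743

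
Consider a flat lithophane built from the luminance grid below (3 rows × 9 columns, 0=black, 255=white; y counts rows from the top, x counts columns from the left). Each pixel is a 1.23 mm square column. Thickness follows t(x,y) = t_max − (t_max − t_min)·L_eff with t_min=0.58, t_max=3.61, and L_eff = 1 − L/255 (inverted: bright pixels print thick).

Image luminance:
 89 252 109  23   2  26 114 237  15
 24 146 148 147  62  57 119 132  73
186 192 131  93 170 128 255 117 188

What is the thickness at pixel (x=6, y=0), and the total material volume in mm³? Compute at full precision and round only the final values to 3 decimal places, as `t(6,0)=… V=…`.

t(6,0)=1.935 V=81.847

span = t_max - t_min = 3.61 - 0.58 = 3.030
L(6,0) = 114, L_eff = 1 - 114/255 = 0.552941 (inverted)
t(6,0) = 3.61 - 3.030·0.552941 = 1.935
Σt over all 3·9 pixels = 91969/1700 ≈ 54.0994118
V = pitch²·Σt = 1.23²·91969/1700 = 81.847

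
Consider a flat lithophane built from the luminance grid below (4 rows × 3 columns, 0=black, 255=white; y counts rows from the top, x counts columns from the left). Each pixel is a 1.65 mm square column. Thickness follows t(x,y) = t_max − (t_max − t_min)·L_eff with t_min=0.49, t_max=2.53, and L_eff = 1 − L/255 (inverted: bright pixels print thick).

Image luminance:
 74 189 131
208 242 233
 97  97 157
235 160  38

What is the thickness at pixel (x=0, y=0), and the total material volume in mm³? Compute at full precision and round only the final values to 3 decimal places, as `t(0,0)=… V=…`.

span = t_max - t_min = 2.53 - 0.49 = 2.040
L(0,0) = 74, L_eff = 1 - 74/255 = 0.709804 (inverted)
t(0,0) = 2.53 - 2.040·0.709804 = 1.082
Σt over all 4·3 pixels = 20.768
V = pitch²·Σt = 1.65²·20.768 = 56.541

t(0,0)=1.082 V=56.541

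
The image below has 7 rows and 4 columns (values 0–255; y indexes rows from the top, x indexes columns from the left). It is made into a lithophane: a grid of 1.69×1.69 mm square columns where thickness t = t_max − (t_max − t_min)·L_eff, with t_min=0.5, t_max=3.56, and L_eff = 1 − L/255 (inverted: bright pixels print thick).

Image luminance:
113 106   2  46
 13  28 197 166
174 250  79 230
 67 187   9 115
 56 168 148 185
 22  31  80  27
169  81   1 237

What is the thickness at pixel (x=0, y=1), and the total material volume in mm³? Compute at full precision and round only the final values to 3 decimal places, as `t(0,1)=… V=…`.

t(0,1)=0.656 V=142.359

span = t_max - t_min = 3.56 - 0.5 = 3.060
L(0,1) = 13, L_eff = 1 - 13/255 = 0.949020 (inverted)
t(0,1) = 3.56 - 3.060·0.949020 = 0.656
Σt over all 7·4 pixels = 49.844
V = pitch²·Σt = 1.69²·49.844 = 142.359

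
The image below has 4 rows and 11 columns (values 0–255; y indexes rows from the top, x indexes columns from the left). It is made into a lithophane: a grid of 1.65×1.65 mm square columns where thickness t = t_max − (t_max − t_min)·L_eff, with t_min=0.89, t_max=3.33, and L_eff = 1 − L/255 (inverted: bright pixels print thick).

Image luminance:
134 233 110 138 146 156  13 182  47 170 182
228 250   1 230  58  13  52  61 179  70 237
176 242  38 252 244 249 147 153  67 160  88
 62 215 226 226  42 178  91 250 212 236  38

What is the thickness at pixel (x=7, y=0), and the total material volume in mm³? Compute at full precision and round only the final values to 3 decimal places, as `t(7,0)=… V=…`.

span = t_max - t_min = 3.33 - 0.89 = 2.440
L(7,0) = 182, L_eff = 1 - 182/255 = 0.286275 (inverted)
t(7,0) = 3.33 - 2.440·0.286275 = 2.631
Σt over all 4·11 pixels = 645047/6375 ≈ 101.1838431
V = pitch²·Σt = 1.65²·645047/6375 = 275.473

t(7,0)=2.631 V=275.473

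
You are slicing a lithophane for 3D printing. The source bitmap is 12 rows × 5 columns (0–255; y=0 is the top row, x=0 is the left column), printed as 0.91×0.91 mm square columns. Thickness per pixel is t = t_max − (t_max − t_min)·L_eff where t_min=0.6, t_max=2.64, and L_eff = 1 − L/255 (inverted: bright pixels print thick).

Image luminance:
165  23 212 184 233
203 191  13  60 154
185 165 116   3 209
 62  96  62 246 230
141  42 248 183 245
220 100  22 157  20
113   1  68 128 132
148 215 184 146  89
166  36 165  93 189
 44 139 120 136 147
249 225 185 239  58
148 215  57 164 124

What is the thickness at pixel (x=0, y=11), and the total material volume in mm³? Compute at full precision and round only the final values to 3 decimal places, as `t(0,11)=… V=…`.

t(0,11)=1.784 V=84.884

span = t_max - t_min = 2.64 - 0.6 = 2.040
L(0,11) = 148, L_eff = 1 - 148/255 = 0.419608 (inverted)
t(0,11) = 2.64 - 2.040·0.419608 = 1.784
Σt over all 12·5 pixels = 102.504
V = pitch²·Σt = 0.91²·102.504 = 84.884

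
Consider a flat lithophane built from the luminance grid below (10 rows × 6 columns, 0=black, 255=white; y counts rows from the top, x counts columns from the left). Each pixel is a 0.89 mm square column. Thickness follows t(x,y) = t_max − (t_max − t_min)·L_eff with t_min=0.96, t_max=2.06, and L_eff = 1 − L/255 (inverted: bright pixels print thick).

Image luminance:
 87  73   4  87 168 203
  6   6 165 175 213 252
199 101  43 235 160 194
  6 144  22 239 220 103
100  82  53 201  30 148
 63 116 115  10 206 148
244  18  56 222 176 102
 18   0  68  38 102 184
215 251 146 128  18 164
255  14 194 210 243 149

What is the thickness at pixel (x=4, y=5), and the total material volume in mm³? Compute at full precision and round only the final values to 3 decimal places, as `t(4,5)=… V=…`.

t(4,5)=1.849 V=71.566

span = t_max - t_min = 2.06 - 0.96 = 1.100
L(4,5) = 206, L_eff = 1 - 206/255 = 0.192157 (inverted)
t(4,5) = 2.06 - 1.100·0.192157 = 1.849
Σt over all 10·6 pixels = 115196/1275 ≈ 90.3498039
V = pitch²·Σt = 0.89²·115196/1275 = 71.566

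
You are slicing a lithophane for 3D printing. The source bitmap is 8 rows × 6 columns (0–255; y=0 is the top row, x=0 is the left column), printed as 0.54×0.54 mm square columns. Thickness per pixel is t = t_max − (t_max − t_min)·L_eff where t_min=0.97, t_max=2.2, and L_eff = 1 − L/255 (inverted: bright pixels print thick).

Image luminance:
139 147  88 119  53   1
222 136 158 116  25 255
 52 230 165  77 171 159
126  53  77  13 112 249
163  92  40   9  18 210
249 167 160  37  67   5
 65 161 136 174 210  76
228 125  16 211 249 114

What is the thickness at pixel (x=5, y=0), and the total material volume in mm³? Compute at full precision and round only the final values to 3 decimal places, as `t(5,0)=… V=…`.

span = t_max - t_min = 2.2 - 0.97 = 1.230
L(5,0) = 1, L_eff = 1 - 1/255 = 0.996078 (inverted)
t(5,0) = 2.2 - 1.230·0.996078 = 0.975
Σt over all 8·6 pixels = 127737/1700 ≈ 75.1394118
V = pitch²·Σt = 0.54²·127737/1700 = 21.911

t(5,0)=0.975 V=21.911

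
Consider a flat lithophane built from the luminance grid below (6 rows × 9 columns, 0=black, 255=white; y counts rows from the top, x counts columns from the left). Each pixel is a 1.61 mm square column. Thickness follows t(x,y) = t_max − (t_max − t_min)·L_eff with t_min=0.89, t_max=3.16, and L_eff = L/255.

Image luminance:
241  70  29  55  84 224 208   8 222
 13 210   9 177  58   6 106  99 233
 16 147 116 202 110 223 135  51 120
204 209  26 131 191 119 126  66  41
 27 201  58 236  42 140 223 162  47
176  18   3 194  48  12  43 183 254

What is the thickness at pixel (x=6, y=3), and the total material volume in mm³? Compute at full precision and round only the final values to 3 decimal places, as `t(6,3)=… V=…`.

t(6,3)=2.038 V=295.745

span = t_max - t_min = 3.16 - 0.89 = 2.270
L(6,3) = 126, L_eff = 126/255 = 0.494118
t(6,3) = 3.16 - 2.270·0.494118 = 2.038
Σt over all 6·9 pixels = 727354/6375 ≈ 114.0947451
V = pitch²·Σt = 1.61²·727354/6375 = 295.745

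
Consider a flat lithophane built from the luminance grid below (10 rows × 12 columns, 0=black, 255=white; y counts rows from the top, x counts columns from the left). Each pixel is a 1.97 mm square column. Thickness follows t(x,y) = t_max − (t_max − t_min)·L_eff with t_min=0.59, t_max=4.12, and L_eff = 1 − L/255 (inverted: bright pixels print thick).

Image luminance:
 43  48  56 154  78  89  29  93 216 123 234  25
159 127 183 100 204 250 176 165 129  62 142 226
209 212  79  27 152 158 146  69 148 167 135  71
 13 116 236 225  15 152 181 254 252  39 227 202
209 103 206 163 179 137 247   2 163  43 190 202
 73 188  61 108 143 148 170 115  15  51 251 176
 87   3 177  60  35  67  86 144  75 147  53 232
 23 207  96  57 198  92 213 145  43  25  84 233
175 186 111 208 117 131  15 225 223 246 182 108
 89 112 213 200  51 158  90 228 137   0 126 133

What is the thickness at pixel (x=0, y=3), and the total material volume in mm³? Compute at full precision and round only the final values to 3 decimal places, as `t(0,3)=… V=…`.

t(0,3)=0.770 V=1133.543

span = t_max - t_min = 4.12 - 0.59 = 3.530
L(0,3) = 13, L_eff = 1 - 13/255 = 0.949020 (inverted)
t(0,3) = 4.12 - 3.530·0.949020 = 0.770
Σt over all 10·12 pixels = 1489621/5100 ≈ 292.0825490
V = pitch²·Σt = 1.97²·1489621/5100 = 1133.543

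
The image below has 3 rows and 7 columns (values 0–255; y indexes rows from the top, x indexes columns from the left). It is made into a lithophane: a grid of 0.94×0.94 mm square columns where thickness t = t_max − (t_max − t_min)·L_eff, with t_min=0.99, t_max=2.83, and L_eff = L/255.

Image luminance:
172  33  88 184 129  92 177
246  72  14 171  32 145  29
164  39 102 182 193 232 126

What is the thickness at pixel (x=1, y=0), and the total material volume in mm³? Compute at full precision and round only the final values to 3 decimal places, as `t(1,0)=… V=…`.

span = t_max - t_min = 2.83 - 0.99 = 1.840
L(1,0) = 33, L_eff = 33/255 = 0.129412
t(1,0) = 2.83 - 1.840·0.129412 = 2.592
Σt over all 3·7 pixels = 344339/8500 ≈ 40.5104706
V = pitch²·Σt = 0.94²·344339/8500 = 35.795

t(1,0)=2.592 V=35.795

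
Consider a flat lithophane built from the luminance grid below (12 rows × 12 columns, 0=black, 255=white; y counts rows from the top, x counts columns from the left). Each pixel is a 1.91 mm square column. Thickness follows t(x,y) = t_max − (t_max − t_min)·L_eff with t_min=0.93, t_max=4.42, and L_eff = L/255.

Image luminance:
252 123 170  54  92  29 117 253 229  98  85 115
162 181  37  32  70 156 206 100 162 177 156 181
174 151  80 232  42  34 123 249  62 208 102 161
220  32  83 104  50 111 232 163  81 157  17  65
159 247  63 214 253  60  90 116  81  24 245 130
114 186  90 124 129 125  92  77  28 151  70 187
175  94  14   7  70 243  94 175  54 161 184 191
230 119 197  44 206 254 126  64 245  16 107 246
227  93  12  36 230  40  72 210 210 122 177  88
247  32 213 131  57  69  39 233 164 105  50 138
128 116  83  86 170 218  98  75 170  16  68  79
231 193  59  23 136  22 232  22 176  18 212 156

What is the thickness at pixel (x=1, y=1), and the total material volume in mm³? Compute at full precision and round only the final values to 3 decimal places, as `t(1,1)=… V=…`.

t(1,1)=1.943 V=1407.095

span = t_max - t_min = 4.42 - 0.93 = 3.490
L(1,1) = 181, L_eff = 181/255 = 0.709804
t(1,1) = 4.42 - 3.490·0.709804 = 1.943
Σt over all 12·12 pixels = 9835513/25500 ≈ 385.7063922
V = pitch²·Σt = 1.91²·9835513/25500 = 1407.095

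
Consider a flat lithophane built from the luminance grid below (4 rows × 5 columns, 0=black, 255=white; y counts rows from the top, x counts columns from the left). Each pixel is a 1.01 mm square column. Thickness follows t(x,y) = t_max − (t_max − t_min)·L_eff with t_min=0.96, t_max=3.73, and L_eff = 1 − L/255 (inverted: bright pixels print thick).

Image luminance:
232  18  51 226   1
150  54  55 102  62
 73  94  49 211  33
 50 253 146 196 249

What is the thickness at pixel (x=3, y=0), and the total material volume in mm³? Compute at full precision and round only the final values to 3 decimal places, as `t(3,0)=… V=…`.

t(3,0)=3.415 V=45.128

span = t_max - t_min = 3.73 - 0.96 = 2.770
L(3,0) = 226, L_eff = 1 - 226/255 = 0.113725 (inverted)
t(3,0) = 3.73 - 2.770·0.113725 = 3.415
Σt over all 4·5 pixels = 225617/5100 ≈ 44.2386275
V = pitch²·Σt = 1.01²·225617/5100 = 45.128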